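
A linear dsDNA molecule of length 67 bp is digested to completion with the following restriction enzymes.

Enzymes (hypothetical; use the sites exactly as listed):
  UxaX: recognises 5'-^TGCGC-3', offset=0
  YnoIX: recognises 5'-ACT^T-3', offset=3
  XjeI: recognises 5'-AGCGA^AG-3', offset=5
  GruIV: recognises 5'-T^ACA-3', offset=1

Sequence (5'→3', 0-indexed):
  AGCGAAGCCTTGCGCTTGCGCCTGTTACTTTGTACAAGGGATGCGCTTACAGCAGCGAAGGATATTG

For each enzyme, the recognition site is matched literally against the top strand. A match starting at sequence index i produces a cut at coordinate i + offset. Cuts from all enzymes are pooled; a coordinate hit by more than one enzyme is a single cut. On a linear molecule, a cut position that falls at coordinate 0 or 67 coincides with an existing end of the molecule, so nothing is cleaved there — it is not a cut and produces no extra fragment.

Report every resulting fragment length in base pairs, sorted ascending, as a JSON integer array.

Scan for sites:
  UxaX TGCGC/0: at [10, 16, 41] ⇒ [10, 16, 41]
  YnoIX ACTT/3: at [26] ⇒ [29]
  XjeI AGCGAAG/5: at [0, 53] ⇒ [5, 58]
  GruIV TACA/1: at [32, 47] ⇒ [33, 48]

Pooled cuts: [5, 10, 16, 29, 33, 41, 48, 58]

Fragments:
  [0,5): 5 bp
  [5,10): 5 bp
  [10,16): 6 bp
  [16,29): 13 bp
  [29,33): 4 bp
  [33,41): 8 bp
  [41,48): 7 bp
  [48,58): 10 bp
  [58,67): 9 bp

[4,5,5,6,7,8,9,10,13]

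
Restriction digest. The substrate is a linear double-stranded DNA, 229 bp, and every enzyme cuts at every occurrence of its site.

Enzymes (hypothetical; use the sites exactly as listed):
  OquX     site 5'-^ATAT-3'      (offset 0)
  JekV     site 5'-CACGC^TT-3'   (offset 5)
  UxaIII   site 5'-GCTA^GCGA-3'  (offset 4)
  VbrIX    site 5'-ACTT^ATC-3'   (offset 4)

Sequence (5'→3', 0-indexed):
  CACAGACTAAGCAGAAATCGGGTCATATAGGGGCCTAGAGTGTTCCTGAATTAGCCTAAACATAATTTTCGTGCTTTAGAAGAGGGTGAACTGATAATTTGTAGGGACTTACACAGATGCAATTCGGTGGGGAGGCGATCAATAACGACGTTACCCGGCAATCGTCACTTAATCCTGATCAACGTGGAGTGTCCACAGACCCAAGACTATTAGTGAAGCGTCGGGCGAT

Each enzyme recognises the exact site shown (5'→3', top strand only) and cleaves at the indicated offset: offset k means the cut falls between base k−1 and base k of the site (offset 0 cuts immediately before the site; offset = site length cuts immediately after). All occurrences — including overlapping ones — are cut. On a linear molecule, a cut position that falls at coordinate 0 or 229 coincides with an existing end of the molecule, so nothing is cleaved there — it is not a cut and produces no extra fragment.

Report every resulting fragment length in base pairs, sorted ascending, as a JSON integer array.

[24,205]

Site scan:
  OquX ATAT/0: at [24] ⇒ [24]
  JekV (CACGCTT, off=5): no sites
  UxaIII (GCTAGCGA, off=4): no sites
  VbrIX (ACTTATC, off=4): no sites

All cut coordinates (distinct, sorted): [24]

Fragments:
  [0,24): 24 bp
  [24,229): 205 bp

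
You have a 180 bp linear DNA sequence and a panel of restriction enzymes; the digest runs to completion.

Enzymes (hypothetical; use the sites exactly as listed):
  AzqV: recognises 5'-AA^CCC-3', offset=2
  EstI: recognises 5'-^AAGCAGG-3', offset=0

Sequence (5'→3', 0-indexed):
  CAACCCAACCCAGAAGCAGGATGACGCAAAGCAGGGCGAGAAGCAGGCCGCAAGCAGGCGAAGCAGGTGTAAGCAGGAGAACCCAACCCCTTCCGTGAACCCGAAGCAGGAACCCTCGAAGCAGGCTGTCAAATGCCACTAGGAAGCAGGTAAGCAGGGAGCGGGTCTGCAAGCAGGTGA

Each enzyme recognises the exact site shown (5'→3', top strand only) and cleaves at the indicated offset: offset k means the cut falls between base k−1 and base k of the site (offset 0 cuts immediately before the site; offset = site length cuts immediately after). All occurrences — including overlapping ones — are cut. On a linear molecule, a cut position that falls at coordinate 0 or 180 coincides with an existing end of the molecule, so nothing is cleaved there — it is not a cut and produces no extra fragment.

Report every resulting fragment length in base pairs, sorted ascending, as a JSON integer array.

Per-enzyme occurrences:
  AzqV (AACCC, off=2): starts [1, 6, 79, 84, 97, 110] → cuts [3, 8, 81, 86, 99, 112]
  EstI (AAGCAGG, off=0): starts [13, 28, 40, 51, 60, 70, 103, 118, 143, 151, 170] → cuts [13, 28, 40, 51, 60, 70, 103, 118, 143, 151, 170]

All cut coordinates (distinct, sorted): [3, 8, 13, 28, 40, 51, 60, 70, 81, 86, 99, 103, 112, 118, 143, 151, 170]

Fragment lengths:
  [0,3): 3 bp
  [3,8): 5 bp
  [8,13): 5 bp
  [13,28): 15 bp
  [28,40): 12 bp
  [40,51): 11 bp
  [51,60): 9 bp
  [60,70): 10 bp
  [70,81): 11 bp
  [81,86): 5 bp
  [86,99): 13 bp
  [99,103): 4 bp
  [103,112): 9 bp
  [112,118): 6 bp
  [118,143): 25 bp
  [143,151): 8 bp
  [151,170): 19 bp
  [170,180): 10 bp

[3,4,5,5,5,6,8,9,9,10,10,11,11,12,13,15,19,25]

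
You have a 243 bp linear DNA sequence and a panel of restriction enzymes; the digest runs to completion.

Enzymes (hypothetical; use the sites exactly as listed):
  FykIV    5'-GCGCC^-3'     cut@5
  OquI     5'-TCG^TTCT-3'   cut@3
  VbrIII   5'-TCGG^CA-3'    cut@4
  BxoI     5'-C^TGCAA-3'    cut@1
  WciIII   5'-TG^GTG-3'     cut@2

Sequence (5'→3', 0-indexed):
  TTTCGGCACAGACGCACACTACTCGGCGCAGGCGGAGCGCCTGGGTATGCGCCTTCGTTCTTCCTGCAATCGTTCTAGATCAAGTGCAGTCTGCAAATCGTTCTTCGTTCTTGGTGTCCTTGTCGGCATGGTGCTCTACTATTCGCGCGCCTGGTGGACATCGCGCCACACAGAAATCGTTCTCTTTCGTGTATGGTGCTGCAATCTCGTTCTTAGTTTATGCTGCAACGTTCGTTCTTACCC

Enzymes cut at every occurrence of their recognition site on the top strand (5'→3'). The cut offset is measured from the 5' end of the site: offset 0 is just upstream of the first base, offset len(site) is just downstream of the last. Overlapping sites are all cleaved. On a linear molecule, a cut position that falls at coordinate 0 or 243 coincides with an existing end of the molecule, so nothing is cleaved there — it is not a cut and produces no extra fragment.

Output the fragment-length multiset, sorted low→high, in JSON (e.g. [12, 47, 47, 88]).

Site scan:
  FykIV GCGCC/5: at [36, 48, 146, 162] ⇒ [41, 53, 151, 167]
  OquI TCGTTCT/3: at [54, 69, 97, 104, 176, 206, 231] ⇒ [57, 72, 100, 107, 179, 209, 234]
  VbrIII TCGGCA/4: at [2, 122] ⇒ [6, 126]
  BxoI CTGCAA/1: at [63, 90, 198, 222] ⇒ [64, 91, 199, 223]
  WciIII TGGTG/2: at [111, 128, 151, 193] ⇒ [113, 130, 153, 195]

Pooled cuts: [6, 41, 53, 57, 64, 72, 91, 100, 107, 113, 126, 130, 151, 153, 167, 179, 195, 199, 209, 223, 234]

Fragment lengths:
  [0,6): 6 bp
  [6,41): 35 bp
  [41,53): 12 bp
  [53,57): 4 bp
  [57,64): 7 bp
  [64,72): 8 bp
  [72,91): 19 bp
  [91,100): 9 bp
  [100,107): 7 bp
  [107,113): 6 bp
  [113,126): 13 bp
  [126,130): 4 bp
  [130,151): 21 bp
  [151,153): 2 bp
  [153,167): 14 bp
  [167,179): 12 bp
  [179,195): 16 bp
  [195,199): 4 bp
  [199,209): 10 bp
  [209,223): 14 bp
  [223,234): 11 bp
  [234,243): 9 bp

[2,4,4,4,6,6,7,7,8,9,9,10,11,12,12,13,14,14,16,19,21,35]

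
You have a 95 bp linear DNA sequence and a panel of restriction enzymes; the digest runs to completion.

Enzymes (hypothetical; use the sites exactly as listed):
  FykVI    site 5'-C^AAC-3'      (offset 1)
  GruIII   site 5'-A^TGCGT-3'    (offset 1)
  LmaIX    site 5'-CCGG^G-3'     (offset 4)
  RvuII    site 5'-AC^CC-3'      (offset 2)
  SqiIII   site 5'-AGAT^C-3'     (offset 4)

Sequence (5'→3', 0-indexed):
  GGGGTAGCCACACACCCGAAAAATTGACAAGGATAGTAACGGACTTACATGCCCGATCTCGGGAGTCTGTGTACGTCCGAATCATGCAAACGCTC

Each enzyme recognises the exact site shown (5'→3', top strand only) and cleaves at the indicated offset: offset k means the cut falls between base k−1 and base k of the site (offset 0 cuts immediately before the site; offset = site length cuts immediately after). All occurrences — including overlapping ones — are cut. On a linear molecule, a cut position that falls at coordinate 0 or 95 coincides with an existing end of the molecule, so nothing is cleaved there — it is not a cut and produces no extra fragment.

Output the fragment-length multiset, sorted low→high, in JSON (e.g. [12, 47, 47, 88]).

[15,80]

Per-enzyme occurrences:
  FykVI (CAAC, off=1): no sites
  GruIII (ATGCGT, off=1): no sites
  LmaIX (CCGGG, off=4): no sites
  RvuII (ACCC, off=2): starts [13] → cuts [15]
  SqiIII (AGATC, off=4): no sites

Pooled cuts: [15]

Fragment lengths:
  [0,15): 15 bp
  [15,95): 80 bp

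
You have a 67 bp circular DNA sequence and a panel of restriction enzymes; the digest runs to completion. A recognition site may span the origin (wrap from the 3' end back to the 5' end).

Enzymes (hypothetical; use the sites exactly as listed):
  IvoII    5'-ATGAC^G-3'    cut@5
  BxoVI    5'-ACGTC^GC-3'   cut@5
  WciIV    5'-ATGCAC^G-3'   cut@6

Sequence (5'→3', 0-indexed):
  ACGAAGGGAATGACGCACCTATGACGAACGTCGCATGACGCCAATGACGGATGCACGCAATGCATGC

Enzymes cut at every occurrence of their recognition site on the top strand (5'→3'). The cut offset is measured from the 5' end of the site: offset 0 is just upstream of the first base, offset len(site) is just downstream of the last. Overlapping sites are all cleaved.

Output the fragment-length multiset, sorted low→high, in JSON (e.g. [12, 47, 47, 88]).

[7,7,8,9,11,12,13]

Scan for sites:
  IvoII (ATGACG, off=5): starts [9, 20, 34, 43] → cuts [14, 25, 39, 48]
  BxoVI (ACGTCGC, off=5): starts [27] → cuts [32]
  WciIV (ATGCACG, off=6): starts [50, 63] → cuts [2, 56]

Pooled cuts: [2, 14, 25, 32, 39, 48, 56]

Fragments:
  2→14: 12 bp
  14→25: 11 bp
  25→32: 7 bp
  32→39: 7 bp
  39→48: 9 bp
  48→56: 8 bp
  56→2 (wrap): 67-56+2 = 13 bp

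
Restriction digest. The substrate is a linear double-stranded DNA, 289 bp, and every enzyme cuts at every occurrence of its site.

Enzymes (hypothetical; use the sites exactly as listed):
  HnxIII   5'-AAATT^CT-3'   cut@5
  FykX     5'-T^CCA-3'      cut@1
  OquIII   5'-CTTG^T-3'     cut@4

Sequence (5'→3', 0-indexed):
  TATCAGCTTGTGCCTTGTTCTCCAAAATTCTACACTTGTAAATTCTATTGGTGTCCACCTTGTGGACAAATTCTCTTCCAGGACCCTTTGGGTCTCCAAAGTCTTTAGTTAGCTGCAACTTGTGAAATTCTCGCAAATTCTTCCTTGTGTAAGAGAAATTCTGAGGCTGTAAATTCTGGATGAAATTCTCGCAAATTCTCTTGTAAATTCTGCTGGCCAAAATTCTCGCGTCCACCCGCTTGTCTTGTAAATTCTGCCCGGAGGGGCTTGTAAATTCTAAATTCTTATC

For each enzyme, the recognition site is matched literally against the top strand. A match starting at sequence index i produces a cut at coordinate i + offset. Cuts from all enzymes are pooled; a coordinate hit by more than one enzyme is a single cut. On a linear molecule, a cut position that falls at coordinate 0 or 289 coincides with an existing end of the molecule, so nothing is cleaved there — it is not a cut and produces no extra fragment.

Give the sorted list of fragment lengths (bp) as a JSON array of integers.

Scan for sites:
  HnxIII AAATTCT/5: at [24, 39, 67, 124, 134, 155, 170, 182, 192, 204, 219, 248, 271, 278] ⇒ [29, 44, 72, 129, 139, 160, 175, 187, 197, 209, 224, 253, 276, 283]
  FykX TCCA/1: at [20, 53, 76, 94, 230] ⇒ [21, 54, 77, 95, 231]
  OquIII CTTGT/4: at [6, 13, 34, 58, 118, 143, 199, 238, 243, 266] ⇒ [10, 17, 38, 62, 122, 147, 203, 242, 247, 270]

Pooled cuts: [10, 17, 21, 29, 38, 44, 54, 62, 72, 77, 95, 122, 129, 139, 147, 160, 175, 187, 197, 203, 209, 224, 231, 242, 247, 253, 270, 276, 283]

Fragments:
  [0,10): 10 bp
  [10,17): 7 bp
  [17,21): 4 bp
  [21,29): 8 bp
  [29,38): 9 bp
  [38,44): 6 bp
  [44,54): 10 bp
  [54,62): 8 bp
  [62,72): 10 bp
  [72,77): 5 bp
  [77,95): 18 bp
  [95,122): 27 bp
  [122,129): 7 bp
  [129,139): 10 bp
  [139,147): 8 bp
  [147,160): 13 bp
  [160,175): 15 bp
  [175,187): 12 bp
  [187,197): 10 bp
  [197,203): 6 bp
  [203,209): 6 bp
  [209,224): 15 bp
  [224,231): 7 bp
  [231,242): 11 bp
  [242,247): 5 bp
  [247,253): 6 bp
  [253,270): 17 bp
  [270,276): 6 bp
  [276,283): 7 bp
  [283,289): 6 bp

[4,5,5,6,6,6,6,6,6,7,7,7,7,8,8,8,9,10,10,10,10,10,11,12,13,15,15,17,18,27]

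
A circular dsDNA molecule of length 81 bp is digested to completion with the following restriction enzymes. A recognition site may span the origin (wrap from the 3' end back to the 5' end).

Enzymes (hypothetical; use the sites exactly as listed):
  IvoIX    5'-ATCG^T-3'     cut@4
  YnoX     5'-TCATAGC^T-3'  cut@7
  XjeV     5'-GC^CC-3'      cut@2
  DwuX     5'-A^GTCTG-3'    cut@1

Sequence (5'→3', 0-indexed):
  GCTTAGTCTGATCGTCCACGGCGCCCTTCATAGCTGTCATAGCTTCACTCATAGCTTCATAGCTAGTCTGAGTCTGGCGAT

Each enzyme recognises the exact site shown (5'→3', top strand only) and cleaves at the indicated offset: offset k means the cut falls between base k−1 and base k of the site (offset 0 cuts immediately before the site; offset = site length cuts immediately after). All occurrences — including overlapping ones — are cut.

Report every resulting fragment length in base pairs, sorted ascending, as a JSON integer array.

Scan for sites:
  IvoIX ATCGT/4: at [10] ⇒ [14]
  YnoX TCATAGCT/7: at [27, 36, 48, 56] ⇒ [34, 43, 55, 63]
  XjeV GCCC/2: at [22] ⇒ [24]
  DwuX AGTCTG/1: at [4, 64, 70] ⇒ [5, 65, 71]

All cut coordinates (distinct, sorted): [5, 14, 24, 34, 43, 55, 63, 65, 71]

Fragment lengths:
  5→14: 9 bp
  14→24: 10 bp
  24→34: 10 bp
  34→43: 9 bp
  43→55: 12 bp
  55→63: 8 bp
  63→65: 2 bp
  65→71: 6 bp
  71→5 (wrap): 81-71+5 = 15 bp

[2,6,8,9,9,10,10,12,15]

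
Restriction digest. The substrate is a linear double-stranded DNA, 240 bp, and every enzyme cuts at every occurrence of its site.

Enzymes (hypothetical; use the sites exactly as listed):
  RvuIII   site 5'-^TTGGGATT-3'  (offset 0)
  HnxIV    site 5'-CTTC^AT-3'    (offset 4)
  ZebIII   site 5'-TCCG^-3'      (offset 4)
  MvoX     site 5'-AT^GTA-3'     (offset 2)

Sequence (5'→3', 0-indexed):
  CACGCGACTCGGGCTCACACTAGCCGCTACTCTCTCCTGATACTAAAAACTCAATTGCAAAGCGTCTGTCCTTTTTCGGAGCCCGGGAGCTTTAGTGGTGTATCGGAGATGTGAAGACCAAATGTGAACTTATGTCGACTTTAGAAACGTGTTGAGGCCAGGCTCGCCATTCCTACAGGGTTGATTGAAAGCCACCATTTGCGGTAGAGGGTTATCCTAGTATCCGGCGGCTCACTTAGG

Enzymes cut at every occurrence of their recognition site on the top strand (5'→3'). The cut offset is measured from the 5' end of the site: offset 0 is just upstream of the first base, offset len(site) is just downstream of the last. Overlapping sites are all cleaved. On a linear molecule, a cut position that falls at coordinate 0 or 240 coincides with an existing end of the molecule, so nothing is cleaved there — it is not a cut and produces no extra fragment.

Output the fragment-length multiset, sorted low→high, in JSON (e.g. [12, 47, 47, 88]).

[14,226]

Site scan:
  RvuIII (TTGGGATT, off=0): no sites
  HnxIV (CTTCAT, off=4): no sites
  ZebIII (TCCG, off=4): starts [222] → cuts [226]
  MvoX (ATGTA, off=2): no sites

Pooled cuts: [226]

Fragments:
  [0,226): 226 bp
  [226,240): 14 bp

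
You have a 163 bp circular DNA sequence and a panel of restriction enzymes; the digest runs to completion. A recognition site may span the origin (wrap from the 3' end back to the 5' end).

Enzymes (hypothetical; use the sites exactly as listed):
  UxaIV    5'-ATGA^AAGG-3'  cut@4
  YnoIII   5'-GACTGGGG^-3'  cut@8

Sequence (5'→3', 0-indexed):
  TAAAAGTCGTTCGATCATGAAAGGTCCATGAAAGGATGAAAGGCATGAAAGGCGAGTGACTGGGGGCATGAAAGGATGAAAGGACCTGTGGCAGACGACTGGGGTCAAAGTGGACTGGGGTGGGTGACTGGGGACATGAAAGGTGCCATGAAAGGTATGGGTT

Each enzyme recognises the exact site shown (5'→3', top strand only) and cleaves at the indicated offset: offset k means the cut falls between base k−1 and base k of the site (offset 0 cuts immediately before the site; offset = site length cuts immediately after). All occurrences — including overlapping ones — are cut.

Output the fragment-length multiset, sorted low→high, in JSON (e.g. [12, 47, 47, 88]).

Scan for sites:
  UxaIV ATGAAAGG/4: at [16, 27, 35, 44, 67, 75, 135, 147] ⇒ [20, 31, 39, 48, 71, 79, 139, 151]
  YnoIII GACTGGGG/8: at [57, 96, 112, 125] ⇒ [65, 104, 120, 133]

Pooled cuts: [20, 31, 39, 48, 65, 71, 79, 104, 120, 133, 139, 151]

Fragment lengths:
  20→31: 11 bp
  31→39: 8 bp
  39→48: 9 bp
  48→65: 17 bp
  65→71: 6 bp
  71→79: 8 bp
  79→104: 25 bp
  104→120: 16 bp
  120→133: 13 bp
  133→139: 6 bp
  139→151: 12 bp
  151→20 (wrap): 163-151+20 = 32 bp

[6,6,8,8,9,11,12,13,16,17,25,32]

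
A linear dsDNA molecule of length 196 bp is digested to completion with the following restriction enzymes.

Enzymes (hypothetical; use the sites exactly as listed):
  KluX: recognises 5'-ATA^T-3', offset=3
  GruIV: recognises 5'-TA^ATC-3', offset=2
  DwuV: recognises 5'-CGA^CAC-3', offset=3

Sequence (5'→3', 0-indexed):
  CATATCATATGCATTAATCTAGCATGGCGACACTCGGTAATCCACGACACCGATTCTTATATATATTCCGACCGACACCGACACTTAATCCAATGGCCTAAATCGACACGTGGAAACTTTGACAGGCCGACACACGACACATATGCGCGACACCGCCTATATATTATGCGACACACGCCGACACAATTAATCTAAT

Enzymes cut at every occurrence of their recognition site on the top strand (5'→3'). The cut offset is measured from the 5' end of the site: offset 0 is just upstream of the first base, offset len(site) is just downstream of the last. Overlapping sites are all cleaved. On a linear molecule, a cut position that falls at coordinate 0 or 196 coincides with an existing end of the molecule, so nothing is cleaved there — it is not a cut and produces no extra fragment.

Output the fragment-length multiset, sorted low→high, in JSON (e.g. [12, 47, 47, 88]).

[2,2,2,4,5,6,6,6,7,7,7,7,8,8,8,9,10,10,11,14,14,19,24]

Scan for sites:
  KluX (ATAT, off=3): starts [1, 6, 58, 60, 62, 140, 158, 160] → cuts [4, 9, 61, 63, 65, 143, 161, 163]
  GruIV (TAATC, off=2): starts [14, 37, 85, 187] → cuts [16, 39, 87, 189]
  DwuV (CGACAC, off=3): starts [27, 44, 72, 78, 103, 127, 134, 147, 168, 178] → cuts [30, 47, 75, 81, 106, 130, 137, 150, 171, 181]

Pooled cuts: [4, 9, 16, 30, 39, 47, 61, 63, 65, 75, 81, 87, 106, 130, 137, 143, 150, 161, 163, 171, 181, 189]

Fragments:
  [0,4): 4 bp
  [4,9): 5 bp
  [9,16): 7 bp
  [16,30): 14 bp
  [30,39): 9 bp
  [39,47): 8 bp
  [47,61): 14 bp
  [61,63): 2 bp
  [63,65): 2 bp
  [65,75): 10 bp
  [75,81): 6 bp
  [81,87): 6 bp
  [87,106): 19 bp
  [106,130): 24 bp
  [130,137): 7 bp
  [137,143): 6 bp
  [143,150): 7 bp
  [150,161): 11 bp
  [161,163): 2 bp
  [163,171): 8 bp
  [171,181): 10 bp
  [181,189): 8 bp
  [189,196): 7 bp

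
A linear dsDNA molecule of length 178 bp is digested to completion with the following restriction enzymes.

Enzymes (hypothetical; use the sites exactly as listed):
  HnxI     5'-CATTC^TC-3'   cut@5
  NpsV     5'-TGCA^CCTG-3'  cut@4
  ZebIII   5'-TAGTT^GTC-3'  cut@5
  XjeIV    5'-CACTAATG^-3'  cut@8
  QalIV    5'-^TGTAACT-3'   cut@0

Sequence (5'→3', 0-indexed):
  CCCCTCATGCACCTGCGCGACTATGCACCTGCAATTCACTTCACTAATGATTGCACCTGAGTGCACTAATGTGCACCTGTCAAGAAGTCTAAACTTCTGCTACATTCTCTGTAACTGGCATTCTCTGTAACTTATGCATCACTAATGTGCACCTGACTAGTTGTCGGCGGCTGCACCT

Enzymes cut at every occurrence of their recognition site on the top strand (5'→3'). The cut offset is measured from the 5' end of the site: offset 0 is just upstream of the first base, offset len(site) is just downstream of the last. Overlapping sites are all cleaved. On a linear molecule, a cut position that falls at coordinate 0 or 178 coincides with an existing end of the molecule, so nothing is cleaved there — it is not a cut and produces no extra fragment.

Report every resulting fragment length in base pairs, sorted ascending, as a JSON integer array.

[2,2,4,4,6,11,11,14,16,16,16,22,22,32]

Scan for sites:
  HnxI CATTCTC/5: at [102, 118] ⇒ [107, 123]
  NpsV TGCACCTG/4: at [7, 23, 51, 71, 147] ⇒ [11, 27, 55, 75, 151]
  ZebIII TAGTTGTC/5: at [157] ⇒ [162]
  XjeIV CACTAATG/8: at [41, 63, 139] ⇒ [49, 71, 147]
  QalIV TGTAACT/0: at [109, 125] ⇒ [109, 125]

Pooled cuts: [11, 27, 49, 55, 71, 75, 107, 109, 123, 125, 147, 151, 162]

Fragment lengths:
  [0,11): 11 bp
  [11,27): 16 bp
  [27,49): 22 bp
  [49,55): 6 bp
  [55,71): 16 bp
  [71,75): 4 bp
  [75,107): 32 bp
  [107,109): 2 bp
  [109,123): 14 bp
  [123,125): 2 bp
  [125,147): 22 bp
  [147,151): 4 bp
  [151,162): 11 bp
  [162,178): 16 bp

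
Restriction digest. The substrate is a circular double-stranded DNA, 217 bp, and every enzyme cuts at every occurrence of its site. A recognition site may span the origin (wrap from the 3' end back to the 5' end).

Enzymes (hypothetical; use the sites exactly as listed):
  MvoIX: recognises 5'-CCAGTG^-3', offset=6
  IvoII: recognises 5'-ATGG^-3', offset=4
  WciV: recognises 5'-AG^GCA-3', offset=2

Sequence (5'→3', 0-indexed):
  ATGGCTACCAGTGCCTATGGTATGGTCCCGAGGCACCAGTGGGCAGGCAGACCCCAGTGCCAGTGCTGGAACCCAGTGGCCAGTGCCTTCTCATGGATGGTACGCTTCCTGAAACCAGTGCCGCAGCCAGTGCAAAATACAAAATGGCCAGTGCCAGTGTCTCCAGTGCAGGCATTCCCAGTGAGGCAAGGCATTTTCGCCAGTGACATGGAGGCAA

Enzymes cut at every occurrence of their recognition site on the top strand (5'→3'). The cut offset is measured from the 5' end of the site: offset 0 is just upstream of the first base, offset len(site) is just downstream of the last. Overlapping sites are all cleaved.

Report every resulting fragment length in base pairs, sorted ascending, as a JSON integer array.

[2,2,3,4,5,5,5,6,6,6,6,7,7,7,8,9,9,9,11,12,12,13,13,15,15,20]

Site scan:
  MvoIX (CCAGTG, off=6): starts [7, 35, 53, 59, 72, 79, 114, 126, 147, 153, 162, 177, 199] → cuts [13, 41, 59, 65, 78, 85, 120, 132, 153, 159, 168, 183, 205]
  IvoII (ATGG, off=4): starts [0, 16, 21, 92, 96, 143, 207] → cuts [4, 20, 25, 96, 100, 147, 211]
  WciV (AGGCA, off=2): starts [30, 44, 169, 183, 188, 211] → cuts [32, 46, 171, 185, 190, 213]

Pooled cuts: [4, 13, 20, 25, 32, 41, 46, 59, 65, 78, 85, 96, 100, 120, 132, 147, 153, 159, 168, 171, 183, 185, 190, 205, 211, 213]

Fragments:
  4→13: 9 bp
  13→20: 7 bp
  20→25: 5 bp
  25→32: 7 bp
  32→41: 9 bp
  41→46: 5 bp
  46→59: 13 bp
  59→65: 6 bp
  65→78: 13 bp
  78→85: 7 bp
  85→96: 11 bp
  96→100: 4 bp
  100→120: 20 bp
  120→132: 12 bp
  132→147: 15 bp
  147→153: 6 bp
  153→159: 6 bp
  159→168: 9 bp
  168→171: 3 bp
  171→183: 12 bp
  183→185: 2 bp
  185→190: 5 bp
  190→205: 15 bp
  205→211: 6 bp
  211→213: 2 bp
  213→4 (wrap): 217-213+4 = 8 bp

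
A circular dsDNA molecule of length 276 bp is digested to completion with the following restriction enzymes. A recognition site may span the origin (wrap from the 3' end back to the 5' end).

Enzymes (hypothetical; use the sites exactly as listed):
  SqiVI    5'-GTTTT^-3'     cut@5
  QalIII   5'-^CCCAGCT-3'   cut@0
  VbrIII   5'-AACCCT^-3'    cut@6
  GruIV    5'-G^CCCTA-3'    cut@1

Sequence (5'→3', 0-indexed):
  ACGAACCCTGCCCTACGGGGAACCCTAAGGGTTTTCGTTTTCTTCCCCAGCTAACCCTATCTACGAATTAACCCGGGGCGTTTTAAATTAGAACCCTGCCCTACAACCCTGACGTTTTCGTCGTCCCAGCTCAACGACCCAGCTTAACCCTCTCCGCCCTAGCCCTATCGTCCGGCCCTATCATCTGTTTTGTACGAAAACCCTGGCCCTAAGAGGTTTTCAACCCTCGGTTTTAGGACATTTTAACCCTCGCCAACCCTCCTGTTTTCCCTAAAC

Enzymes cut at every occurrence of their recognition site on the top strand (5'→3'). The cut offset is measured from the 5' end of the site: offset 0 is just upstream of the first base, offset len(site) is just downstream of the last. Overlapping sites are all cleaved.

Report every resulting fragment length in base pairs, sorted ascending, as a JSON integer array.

Scan for sites:
  SqiVI GTTTT/5: at [30, 36, 79, 113, 186, 215, 229, 263] ⇒ [35, 41, 84, 118, 191, 220, 234, 268]
  QalIII CCCAGCT/0: at [45, 124, 137] ⇒ [45, 124, 137]
  VbrIII AACCCT/6: at [3, 20, 52, 91, 104, 145, 198, 221, 244, 254] ⇒ [9, 26, 58, 97, 110, 151, 204, 227, 250, 260]
  GruIV GCCCTA/1: at [9, 97, 155, 161, 174, 205] ⇒ [10, 98, 156, 162, 175, 206]

All cut coordinates (distinct, sorted): [9, 10, 26, 35, 41, 45, 58, 84, 97, 98, 110, 118, 124, 137, 151, 156, 162, 175, 191, 204, 206, 220, 227, 234, 250, 260, 268]

Fragments:
  9→10: 1 bp
  10→26: 16 bp
  26→35: 9 bp
  35→41: 6 bp
  41→45: 4 bp
  45→58: 13 bp
  58→84: 26 bp
  84→97: 13 bp
  97→98: 1 bp
  98→110: 12 bp
  110→118: 8 bp
  118→124: 6 bp
  124→137: 13 bp
  137→151: 14 bp
  151→156: 5 bp
  156→162: 6 bp
  162→175: 13 bp
  175→191: 16 bp
  191→204: 13 bp
  204→206: 2 bp
  206→220: 14 bp
  220→227: 7 bp
  227→234: 7 bp
  234→250: 16 bp
  250→260: 10 bp
  260→268: 8 bp
  268→9 (wrap): 276-268+9 = 17 bp

[1,1,2,4,5,6,6,6,7,7,8,8,9,10,12,13,13,13,13,13,14,14,16,16,16,17,26]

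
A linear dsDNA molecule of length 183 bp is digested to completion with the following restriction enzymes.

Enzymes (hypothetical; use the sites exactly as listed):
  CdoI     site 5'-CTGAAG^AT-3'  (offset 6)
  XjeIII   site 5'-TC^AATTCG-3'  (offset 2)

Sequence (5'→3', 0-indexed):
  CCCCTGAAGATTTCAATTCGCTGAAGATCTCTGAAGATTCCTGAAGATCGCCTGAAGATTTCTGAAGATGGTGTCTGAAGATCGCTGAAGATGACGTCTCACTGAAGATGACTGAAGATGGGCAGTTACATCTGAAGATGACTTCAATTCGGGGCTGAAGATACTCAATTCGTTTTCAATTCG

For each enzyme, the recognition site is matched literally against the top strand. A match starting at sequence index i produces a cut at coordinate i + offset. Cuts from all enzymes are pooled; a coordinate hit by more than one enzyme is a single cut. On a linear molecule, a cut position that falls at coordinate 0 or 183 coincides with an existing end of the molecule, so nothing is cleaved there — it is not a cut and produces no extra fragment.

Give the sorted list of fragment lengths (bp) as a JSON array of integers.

Scan for sites:
  CdoI (CTGAAGAT, off=6): starts [3, 20, 30, 40, 51, 61, 74, 84, 101, 111, 131, 154] → cuts [9, 26, 36, 46, 57, 67, 80, 90, 107, 117, 137, 160]
  XjeIII (TCAATTCG, off=2): starts [12, 143, 164, 175] → cuts [14, 145, 166, 177]

Pooled cuts: [9, 14, 26, 36, 46, 57, 67, 80, 90, 107, 117, 137, 145, 160, 166, 177]

Fragments:
  [0,9): 9 bp
  [9,14): 5 bp
  [14,26): 12 bp
  [26,36): 10 bp
  [36,46): 10 bp
  [46,57): 11 bp
  [57,67): 10 bp
  [67,80): 13 bp
  [80,90): 10 bp
  [90,107): 17 bp
  [107,117): 10 bp
  [117,137): 20 bp
  [137,145): 8 bp
  [145,160): 15 bp
  [160,166): 6 bp
  [166,177): 11 bp
  [177,183): 6 bp

[5,6,6,8,9,10,10,10,10,10,11,11,12,13,15,17,20]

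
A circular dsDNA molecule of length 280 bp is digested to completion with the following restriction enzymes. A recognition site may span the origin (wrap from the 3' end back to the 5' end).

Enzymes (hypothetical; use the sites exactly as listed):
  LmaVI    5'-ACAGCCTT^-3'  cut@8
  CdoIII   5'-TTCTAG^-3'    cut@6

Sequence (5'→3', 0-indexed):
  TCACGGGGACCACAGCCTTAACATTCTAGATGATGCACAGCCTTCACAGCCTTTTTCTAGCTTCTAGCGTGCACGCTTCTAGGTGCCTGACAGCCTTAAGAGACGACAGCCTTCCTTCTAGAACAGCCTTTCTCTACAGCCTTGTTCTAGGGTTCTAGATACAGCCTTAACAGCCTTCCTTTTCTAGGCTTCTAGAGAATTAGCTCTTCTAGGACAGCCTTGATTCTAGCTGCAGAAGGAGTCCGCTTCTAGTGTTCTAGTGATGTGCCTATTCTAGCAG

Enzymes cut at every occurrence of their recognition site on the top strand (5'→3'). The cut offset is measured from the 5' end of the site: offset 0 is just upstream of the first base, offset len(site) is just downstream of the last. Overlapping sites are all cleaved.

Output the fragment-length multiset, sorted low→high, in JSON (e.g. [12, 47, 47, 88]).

[7,7,7,8,8,8,8,8,9,9,9,9,10,10,10,13,15,15,15,16,17,17,22,23]

Scan for sites:
  LmaVI (ACAGCCTT, off=8): starts [11, 36, 45, 89, 105, 122, 135, 160, 169, 213] → cuts [19, 44, 53, 97, 113, 130, 143, 168, 177, 221]
  CdoIII (TTCTAG, off=6): starts [23, 54, 61, 76, 115, 144, 152, 181, 189, 206, 223, 246, 254, 271] → cuts [29, 60, 67, 82, 121, 150, 158, 187, 195, 212, 229, 252, 260, 277]

Pooled cuts: [19, 29, 44, 53, 60, 67, 82, 97, 113, 121, 130, 143, 150, 158, 168, 177, 187, 195, 212, 221, 229, 252, 260, 277]

Fragments:
  19→29: 10 bp
  29→44: 15 bp
  44→53: 9 bp
  53→60: 7 bp
  60→67: 7 bp
  67→82: 15 bp
  82→97: 15 bp
  97→113: 16 bp
  113→121: 8 bp
  121→130: 9 bp
  130→143: 13 bp
  143→150: 7 bp
  150→158: 8 bp
  158→168: 10 bp
  168→177: 9 bp
  177→187: 10 bp
  187→195: 8 bp
  195→212: 17 bp
  212→221: 9 bp
  221→229: 8 bp
  229→252: 23 bp
  252→260: 8 bp
  260→277: 17 bp
  277→19 (wrap): 280-277+19 = 22 bp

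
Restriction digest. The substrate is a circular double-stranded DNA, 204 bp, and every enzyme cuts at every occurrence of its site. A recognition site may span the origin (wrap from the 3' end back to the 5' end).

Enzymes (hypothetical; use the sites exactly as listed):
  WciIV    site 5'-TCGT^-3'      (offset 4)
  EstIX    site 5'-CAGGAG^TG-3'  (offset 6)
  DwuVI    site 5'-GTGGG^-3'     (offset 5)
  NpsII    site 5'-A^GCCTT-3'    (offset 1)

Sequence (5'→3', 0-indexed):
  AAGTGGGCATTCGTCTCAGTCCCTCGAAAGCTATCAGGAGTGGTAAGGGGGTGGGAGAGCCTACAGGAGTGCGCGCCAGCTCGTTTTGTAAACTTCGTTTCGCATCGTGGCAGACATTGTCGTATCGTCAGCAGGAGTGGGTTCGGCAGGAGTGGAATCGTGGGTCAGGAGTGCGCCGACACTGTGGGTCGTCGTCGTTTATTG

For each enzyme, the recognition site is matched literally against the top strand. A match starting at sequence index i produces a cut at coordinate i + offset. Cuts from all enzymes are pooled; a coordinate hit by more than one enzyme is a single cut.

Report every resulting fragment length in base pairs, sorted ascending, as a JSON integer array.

Site scan:
  WciIV TCGT/4: at [10, 80, 94, 104, 119, 124, 157, 188, 191, 194] ⇒ [14, 84, 98, 108, 123, 128, 161, 192, 195, 198]
  EstIX CAGGAGTG/6: at [34, 63, 131, 146, 165] ⇒ [40, 69, 137, 152, 171]
  DwuVI GTGGG/5: at [2, 50, 136, 159, 183] ⇒ [7, 55, 141, 164, 188]
  NpsII (AGCCTT, off=1): no sites

Pooled cuts: [7, 14, 40, 55, 69, 84, 98, 108, 123, 128, 137, 141, 152, 161, 164, 171, 188, 192, 195, 198]

Fragments:
  7→14: 7 bp
  14→40: 26 bp
  40→55: 15 bp
  55→69: 14 bp
  69→84: 15 bp
  84→98: 14 bp
  98→108: 10 bp
  108→123: 15 bp
  123→128: 5 bp
  128→137: 9 bp
  137→141: 4 bp
  141→152: 11 bp
  152→161: 9 bp
  161→164: 3 bp
  164→171: 7 bp
  171→188: 17 bp
  188→192: 4 bp
  192→195: 3 bp
  195→198: 3 bp
  198→7 (wrap): 204-198+7 = 13 bp

[3,3,3,4,4,5,7,7,9,9,10,11,13,14,14,15,15,15,17,26]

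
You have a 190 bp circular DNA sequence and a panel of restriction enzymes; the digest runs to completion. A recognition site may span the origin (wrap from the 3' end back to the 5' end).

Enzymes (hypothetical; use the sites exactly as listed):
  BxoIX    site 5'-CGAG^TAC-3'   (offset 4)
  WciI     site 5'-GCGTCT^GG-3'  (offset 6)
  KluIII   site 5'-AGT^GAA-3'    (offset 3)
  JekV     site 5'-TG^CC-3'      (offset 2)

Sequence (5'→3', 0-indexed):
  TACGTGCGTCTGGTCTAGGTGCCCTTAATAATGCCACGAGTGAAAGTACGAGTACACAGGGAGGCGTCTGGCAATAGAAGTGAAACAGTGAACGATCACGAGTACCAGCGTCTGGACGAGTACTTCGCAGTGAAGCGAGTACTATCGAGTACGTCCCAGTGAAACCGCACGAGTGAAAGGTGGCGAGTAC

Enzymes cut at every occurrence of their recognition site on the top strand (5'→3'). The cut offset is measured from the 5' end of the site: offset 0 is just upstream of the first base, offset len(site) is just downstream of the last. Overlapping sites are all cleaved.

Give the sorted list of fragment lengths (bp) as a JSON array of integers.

Site scan:
  BxoIX (CGAGTAC, off=4): starts [48, 98, 116, 135, 145, 183] → cuts [52, 102, 120, 139, 149, 187]
  WciI (GCGTCTGG, off=6): starts [5, 63, 107] → cuts [11, 69, 113]
  KluIII (AGTGAA, off=3): starts [38, 78, 86, 128, 157, 171] → cuts [41, 81, 89, 131, 160, 174]
  JekV (TGCC, off=2): starts [19, 31] → cuts [21, 33]

Pooled cuts: [11, 21, 33, 41, 52, 69, 81, 89, 102, 113, 120, 131, 139, 149, 160, 174, 187]

Fragments:
  11→21: 10 bp
  21→33: 12 bp
  33→41: 8 bp
  41→52: 11 bp
  52→69: 17 bp
  69→81: 12 bp
  81→89: 8 bp
  89→102: 13 bp
  102→113: 11 bp
  113→120: 7 bp
  120→131: 11 bp
  131→139: 8 bp
  139→149: 10 bp
  149→160: 11 bp
  160→174: 14 bp
  174→187: 13 bp
  187→11 (wrap): 190-187+11 = 14 bp

[7,8,8,8,10,10,11,11,11,11,12,12,13,13,14,14,17]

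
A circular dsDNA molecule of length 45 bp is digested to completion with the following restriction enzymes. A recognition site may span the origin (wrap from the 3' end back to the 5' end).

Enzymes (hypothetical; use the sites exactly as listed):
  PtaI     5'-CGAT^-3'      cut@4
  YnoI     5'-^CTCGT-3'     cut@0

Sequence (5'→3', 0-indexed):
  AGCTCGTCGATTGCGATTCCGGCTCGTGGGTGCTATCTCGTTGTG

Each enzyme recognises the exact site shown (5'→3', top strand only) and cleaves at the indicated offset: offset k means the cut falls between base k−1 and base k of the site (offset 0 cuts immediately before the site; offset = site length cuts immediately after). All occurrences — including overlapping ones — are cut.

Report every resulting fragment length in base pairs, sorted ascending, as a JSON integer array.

Site scan:
  PtaI (CGAT, off=4): starts [7, 13] → cuts [11, 17]
  YnoI (CTCGT, off=0): starts [2, 22, 36] → cuts [2, 22, 36]

All cut coordinates (distinct, sorted): [2, 11, 17, 22, 36]

Fragment lengths:
  2→11: 9 bp
  11→17: 6 bp
  17→22: 5 bp
  22→36: 14 bp
  36→2 (wrap): 45-36+2 = 11 bp

[5,6,9,11,14]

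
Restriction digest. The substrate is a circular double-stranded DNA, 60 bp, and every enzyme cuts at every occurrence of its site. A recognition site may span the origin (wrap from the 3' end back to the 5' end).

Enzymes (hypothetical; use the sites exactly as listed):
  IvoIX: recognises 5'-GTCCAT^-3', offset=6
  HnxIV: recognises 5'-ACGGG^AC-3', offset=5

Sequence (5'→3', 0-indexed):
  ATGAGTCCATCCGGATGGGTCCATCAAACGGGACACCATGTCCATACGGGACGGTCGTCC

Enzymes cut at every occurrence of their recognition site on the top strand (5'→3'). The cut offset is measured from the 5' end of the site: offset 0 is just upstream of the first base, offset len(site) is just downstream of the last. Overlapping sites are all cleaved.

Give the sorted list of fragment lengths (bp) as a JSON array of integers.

Per-enzyme occurrences:
  IvoIX (GTCCAT, off=6): starts [4, 18, 39, 56] → cuts [2, 10, 24, 45]
  HnxIV (ACGGGAC, off=5): starts [27, 45] → cuts [32, 50]

All cut coordinates (distinct, sorted): [2, 10, 24, 32, 45, 50]

Fragment lengths:
  2→10: 8 bp
  10→24: 14 bp
  24→32: 8 bp
  32→45: 13 bp
  45→50: 5 bp
  50→2 (wrap): 60-50+2 = 12 bp

[5,8,8,12,13,14]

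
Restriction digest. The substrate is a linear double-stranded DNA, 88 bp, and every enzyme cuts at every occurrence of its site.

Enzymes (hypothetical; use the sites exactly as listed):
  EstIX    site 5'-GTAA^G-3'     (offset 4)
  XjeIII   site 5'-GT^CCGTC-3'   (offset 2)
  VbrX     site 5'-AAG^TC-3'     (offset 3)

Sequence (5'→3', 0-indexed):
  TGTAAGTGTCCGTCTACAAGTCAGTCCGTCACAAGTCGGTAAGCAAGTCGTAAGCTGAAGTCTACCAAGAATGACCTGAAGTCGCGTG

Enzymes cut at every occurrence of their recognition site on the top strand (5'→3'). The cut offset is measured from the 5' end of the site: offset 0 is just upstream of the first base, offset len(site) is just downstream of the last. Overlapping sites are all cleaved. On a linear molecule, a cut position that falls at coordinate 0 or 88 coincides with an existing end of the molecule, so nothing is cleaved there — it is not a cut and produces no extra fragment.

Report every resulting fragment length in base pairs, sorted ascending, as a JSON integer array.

[4,5,5,5,6,7,7,7,10,11,21]

Per-enzyme occurrences:
  EstIX (GTAAG, off=4): starts [1, 38, 49] → cuts [5, 42, 53]
  XjeIII (GTCCGTC, off=2): starts [7, 23] → cuts [9, 25]
  VbrX (AAGTC, off=3): starts [17, 32, 44, 57, 78] → cuts [20, 35, 47, 60, 81]

Pooled cuts: [5, 9, 20, 25, 35, 42, 47, 53, 60, 81]

Fragment lengths:
  [0,5): 5 bp
  [5,9): 4 bp
  [9,20): 11 bp
  [20,25): 5 bp
  [25,35): 10 bp
  [35,42): 7 bp
  [42,47): 5 bp
  [47,53): 6 bp
  [53,60): 7 bp
  [60,81): 21 bp
  [81,88): 7 bp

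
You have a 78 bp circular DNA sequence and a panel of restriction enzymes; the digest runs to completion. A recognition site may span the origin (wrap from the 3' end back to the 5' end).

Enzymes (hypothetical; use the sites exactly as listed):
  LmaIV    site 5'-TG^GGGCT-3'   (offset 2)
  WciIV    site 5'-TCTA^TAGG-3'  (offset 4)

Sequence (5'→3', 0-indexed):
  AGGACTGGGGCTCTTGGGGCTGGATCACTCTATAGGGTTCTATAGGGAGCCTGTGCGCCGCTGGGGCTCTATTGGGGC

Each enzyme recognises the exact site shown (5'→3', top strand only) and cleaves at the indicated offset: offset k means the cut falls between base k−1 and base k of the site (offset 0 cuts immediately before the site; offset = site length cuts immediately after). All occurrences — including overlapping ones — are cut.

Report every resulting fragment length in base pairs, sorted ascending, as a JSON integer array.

[9,10,16,21,22]

Scan for sites:
  LmaIV (TGGGGCT, off=2): starts [5, 14, 61] → cuts [7, 16, 63]
  WciIV (TCTATAGG, off=4): starts [28, 38] → cuts [32, 42]

Pooled cuts: [7, 16, 32, 42, 63]

Fragment lengths:
  7→16: 9 bp
  16→32: 16 bp
  32→42: 10 bp
  42→63: 21 bp
  63→7 (wrap): 78-63+7 = 22 bp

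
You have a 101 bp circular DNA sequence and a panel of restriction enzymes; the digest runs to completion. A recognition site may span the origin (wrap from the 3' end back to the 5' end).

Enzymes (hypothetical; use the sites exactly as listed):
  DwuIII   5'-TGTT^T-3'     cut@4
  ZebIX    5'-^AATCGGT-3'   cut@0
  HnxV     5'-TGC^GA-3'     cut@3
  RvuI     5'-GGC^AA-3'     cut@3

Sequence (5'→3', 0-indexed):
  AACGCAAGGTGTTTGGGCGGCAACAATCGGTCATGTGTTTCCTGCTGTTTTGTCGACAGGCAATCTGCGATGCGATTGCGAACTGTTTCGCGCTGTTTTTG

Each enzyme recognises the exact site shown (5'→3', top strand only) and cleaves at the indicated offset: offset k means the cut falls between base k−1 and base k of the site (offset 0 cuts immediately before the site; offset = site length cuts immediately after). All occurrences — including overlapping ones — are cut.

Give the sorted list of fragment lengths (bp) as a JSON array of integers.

[3,5,6,7,8,8,10,10,12,15,17]

Scan for sites:
  DwuIII TGTTT/4: at [9, 35, 45, 83, 93] ⇒ [13, 39, 49, 87, 97]
  ZebIX AATCGGT/0: at [24] ⇒ [24]
  HnxV TGCGA/3: at [65, 70, 76] ⇒ [68, 73, 79]
  RvuI GGCAA/3: at [18, 58] ⇒ [21, 61]

All cut coordinates (distinct, sorted): [13, 21, 24, 39, 49, 61, 68, 73, 79, 87, 97]

Fragments:
  13→21: 8 bp
  21→24: 3 bp
  24→39: 15 bp
  39→49: 10 bp
  49→61: 12 bp
  61→68: 7 bp
  68→73: 5 bp
  73→79: 6 bp
  79→87: 8 bp
  87→97: 10 bp
  97→13 (wrap): 101-97+13 = 17 bp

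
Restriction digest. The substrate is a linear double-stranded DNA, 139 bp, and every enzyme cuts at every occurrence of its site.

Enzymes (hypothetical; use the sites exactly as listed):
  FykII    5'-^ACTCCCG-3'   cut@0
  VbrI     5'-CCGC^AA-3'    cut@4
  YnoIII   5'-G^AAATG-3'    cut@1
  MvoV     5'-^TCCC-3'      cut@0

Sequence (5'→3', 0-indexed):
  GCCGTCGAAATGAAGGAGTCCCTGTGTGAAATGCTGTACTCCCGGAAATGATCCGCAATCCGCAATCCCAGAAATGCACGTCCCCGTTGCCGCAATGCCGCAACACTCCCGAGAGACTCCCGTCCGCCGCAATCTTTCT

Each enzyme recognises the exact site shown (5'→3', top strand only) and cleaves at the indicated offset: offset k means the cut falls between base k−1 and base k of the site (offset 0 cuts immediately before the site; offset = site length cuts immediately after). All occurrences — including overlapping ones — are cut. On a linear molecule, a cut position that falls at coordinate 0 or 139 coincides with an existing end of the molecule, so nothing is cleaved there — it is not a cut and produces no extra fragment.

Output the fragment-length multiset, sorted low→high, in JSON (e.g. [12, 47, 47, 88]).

Per-enzyme occurrences:
  FykII ACTCCCG/0: at [37, 104, 115] ⇒ [37, 104, 115]
  VbrI CCGCAA/4: at [52, 59, 89, 97, 126] ⇒ [56, 63, 93, 101, 130]
  YnoIII GAAATG/1: at [6, 27, 44, 70] ⇒ [7, 28, 45, 71]
  MvoV TCCC/0: at [18, 39, 65, 80, 106, 117] ⇒ [18, 39, 65, 80, 106, 117]

All cut coordinates (distinct, sorted): [7, 18, 28, 37, 39, 45, 56, 63, 65, 71, 80, 93, 101, 104, 106, 115, 117, 130]

Fragments:
  [0,7): 7 bp
  [7,18): 11 bp
  [18,28): 10 bp
  [28,37): 9 bp
  [37,39): 2 bp
  [39,45): 6 bp
  [45,56): 11 bp
  [56,63): 7 bp
  [63,65): 2 bp
  [65,71): 6 bp
  [71,80): 9 bp
  [80,93): 13 bp
  [93,101): 8 bp
  [101,104): 3 bp
  [104,106): 2 bp
  [106,115): 9 bp
  [115,117): 2 bp
  [117,130): 13 bp
  [130,139): 9 bp

[2,2,2,2,3,6,6,7,7,8,9,9,9,9,10,11,11,13,13]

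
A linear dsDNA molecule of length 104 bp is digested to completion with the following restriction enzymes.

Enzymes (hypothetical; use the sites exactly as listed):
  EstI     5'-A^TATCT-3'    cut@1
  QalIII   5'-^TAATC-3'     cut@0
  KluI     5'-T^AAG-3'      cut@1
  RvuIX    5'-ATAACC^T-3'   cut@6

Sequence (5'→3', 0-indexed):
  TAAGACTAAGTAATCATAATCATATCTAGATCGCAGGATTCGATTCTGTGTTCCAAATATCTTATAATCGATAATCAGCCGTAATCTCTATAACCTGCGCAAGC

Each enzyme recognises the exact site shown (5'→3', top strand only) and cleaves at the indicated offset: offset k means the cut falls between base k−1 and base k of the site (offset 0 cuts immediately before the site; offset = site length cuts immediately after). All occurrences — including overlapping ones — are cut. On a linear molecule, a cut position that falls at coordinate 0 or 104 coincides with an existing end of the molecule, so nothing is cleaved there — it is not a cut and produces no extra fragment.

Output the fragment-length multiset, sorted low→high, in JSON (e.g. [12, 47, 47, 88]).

Scan for sites:
  EstI (ATATCT, off=1): starts [21, 56] → cuts [22, 57]
  QalIII (TAATC, off=0): starts [10, 16, 64, 71, 81] → cuts [10, 16, 64, 71, 81]
  KluI (TAAG, off=1): starts [0, 6] → cuts [1, 7]
  RvuIX (ATAACCT, off=6): starts [89] → cuts [95]

All cut coordinates (distinct, sorted): [1, 7, 10, 16, 22, 57, 64, 71, 81, 95]

Fragments:
  [0,1): 1 bp
  [1,7): 6 bp
  [7,10): 3 bp
  [10,16): 6 bp
  [16,22): 6 bp
  [22,57): 35 bp
  [57,64): 7 bp
  [64,71): 7 bp
  [71,81): 10 bp
  [81,95): 14 bp
  [95,104): 9 bp

[1,3,6,6,6,7,7,9,10,14,35]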